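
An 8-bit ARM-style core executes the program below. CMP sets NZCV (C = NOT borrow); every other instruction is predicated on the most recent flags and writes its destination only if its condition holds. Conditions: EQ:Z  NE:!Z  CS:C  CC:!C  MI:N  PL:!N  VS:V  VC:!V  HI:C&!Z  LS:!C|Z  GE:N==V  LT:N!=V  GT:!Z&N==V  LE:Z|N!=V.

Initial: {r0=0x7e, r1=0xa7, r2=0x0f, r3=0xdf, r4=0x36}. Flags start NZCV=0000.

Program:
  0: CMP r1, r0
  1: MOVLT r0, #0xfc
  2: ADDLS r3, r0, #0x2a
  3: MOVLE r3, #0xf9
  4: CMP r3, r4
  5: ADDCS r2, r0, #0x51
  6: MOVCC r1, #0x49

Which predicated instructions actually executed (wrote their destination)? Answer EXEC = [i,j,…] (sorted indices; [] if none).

[0] flags=0011 → (cmp)
[1] flags=0011 LT?T → r0=0xfc
[2] flags=0011 LS?F → skip
[3] flags=0011 LE?T → r3=0xf9
[4] flags=1010 → (cmp)
[5] flags=1010 CS?T → r2=0x4d
[6] flags=1010 CC?F → skip

EXEC = [1,3,5]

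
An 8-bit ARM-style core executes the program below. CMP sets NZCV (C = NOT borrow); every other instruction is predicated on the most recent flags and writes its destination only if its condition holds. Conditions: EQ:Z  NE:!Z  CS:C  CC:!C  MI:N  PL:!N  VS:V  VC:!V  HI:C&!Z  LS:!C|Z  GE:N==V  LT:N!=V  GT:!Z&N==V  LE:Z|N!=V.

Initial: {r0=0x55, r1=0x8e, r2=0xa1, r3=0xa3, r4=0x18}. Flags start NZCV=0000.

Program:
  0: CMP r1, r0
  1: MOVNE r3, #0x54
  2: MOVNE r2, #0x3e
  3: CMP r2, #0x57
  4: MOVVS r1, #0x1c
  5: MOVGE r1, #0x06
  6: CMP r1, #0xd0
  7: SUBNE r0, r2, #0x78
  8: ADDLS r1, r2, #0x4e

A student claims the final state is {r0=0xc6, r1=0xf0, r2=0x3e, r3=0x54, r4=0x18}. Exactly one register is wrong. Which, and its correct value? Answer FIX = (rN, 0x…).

0: ✓ CMP  NZCV=0011
1: ✓ MOVNE  r3←0x54
2: ✓ MOVNE  r2←0x3e
3: ✓ CMP  NZCV=1000
4: · MOVVS
5: · MOVGE
6: ✓ CMP  NZCV=1000
7: ✓ SUBNE  r0←0xc6
8: ✓ ADDLS  r1←0x8c

FIX = (r1, 0x8c)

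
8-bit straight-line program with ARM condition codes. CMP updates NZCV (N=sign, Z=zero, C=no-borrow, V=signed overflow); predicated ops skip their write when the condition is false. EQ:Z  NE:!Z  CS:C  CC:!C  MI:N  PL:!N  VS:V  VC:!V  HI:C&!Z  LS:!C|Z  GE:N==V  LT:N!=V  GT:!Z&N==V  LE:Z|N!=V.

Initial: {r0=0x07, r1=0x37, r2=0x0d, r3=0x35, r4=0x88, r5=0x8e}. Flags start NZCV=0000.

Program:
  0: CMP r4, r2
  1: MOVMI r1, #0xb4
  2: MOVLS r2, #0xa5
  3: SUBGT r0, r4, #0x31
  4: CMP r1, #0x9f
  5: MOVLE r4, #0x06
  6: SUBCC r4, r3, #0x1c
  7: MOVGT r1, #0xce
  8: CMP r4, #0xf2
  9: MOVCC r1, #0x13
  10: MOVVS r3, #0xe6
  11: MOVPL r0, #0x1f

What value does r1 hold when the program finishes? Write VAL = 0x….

0: ✓ CMP  NZCV=0011
1: · MOVMI
2: · MOVLS
3: · SUBGT
4: ✓ CMP  NZCV=1001
5: · MOVLE
6: ✓ SUBCC  r4←0x19
7: ✓ MOVGT  r1←0xce
8: ✓ CMP  NZCV=0000
9: ✓ MOVCC  r1←0x13
10: · MOVVS
11: ✓ MOVPL  r0←0x1f

VAL = 0x13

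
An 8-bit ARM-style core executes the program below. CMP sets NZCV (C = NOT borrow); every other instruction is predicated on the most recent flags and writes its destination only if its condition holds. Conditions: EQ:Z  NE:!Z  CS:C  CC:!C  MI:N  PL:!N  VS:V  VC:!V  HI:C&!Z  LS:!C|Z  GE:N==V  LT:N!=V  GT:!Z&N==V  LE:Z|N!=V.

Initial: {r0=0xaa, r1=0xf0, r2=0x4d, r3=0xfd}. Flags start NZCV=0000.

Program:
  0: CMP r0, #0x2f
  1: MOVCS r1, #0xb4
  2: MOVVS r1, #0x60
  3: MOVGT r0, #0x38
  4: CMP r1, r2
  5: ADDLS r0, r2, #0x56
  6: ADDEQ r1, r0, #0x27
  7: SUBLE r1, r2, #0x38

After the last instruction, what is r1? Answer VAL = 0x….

VAL = 0x60

0: ✓ CMP  NZCV=0011
1: ✓ MOVCS  r1←0xb4
2: ✓ MOVVS  r1←0x60
3: · MOVGT
4: ✓ CMP  NZCV=0010
5: · ADDLS
6: · ADDEQ
7: · SUBLE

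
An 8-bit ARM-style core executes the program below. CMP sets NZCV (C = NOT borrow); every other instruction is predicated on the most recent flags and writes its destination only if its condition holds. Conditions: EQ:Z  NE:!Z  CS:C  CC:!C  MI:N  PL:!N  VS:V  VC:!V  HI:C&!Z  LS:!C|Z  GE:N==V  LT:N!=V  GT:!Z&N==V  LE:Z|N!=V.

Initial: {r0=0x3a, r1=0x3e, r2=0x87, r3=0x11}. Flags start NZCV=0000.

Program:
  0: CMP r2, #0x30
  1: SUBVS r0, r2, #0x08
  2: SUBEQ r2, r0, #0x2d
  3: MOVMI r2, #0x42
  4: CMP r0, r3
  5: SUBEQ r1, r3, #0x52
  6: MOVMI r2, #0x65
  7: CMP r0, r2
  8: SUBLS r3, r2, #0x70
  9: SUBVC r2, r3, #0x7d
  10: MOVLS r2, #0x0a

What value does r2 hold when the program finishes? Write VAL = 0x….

0: ✓ CMP  NZCV=0011
1: ✓ SUBVS  r0←0x7f
2: · SUBEQ
3: · MOVMI
4: ✓ CMP  NZCV=0010
5: · SUBEQ
6: · MOVMI
7: ✓ CMP  NZCV=1001
8: ✓ SUBLS  r3←0x17
9: · SUBVC
10: ✓ MOVLS  r2←0x0a

VAL = 0x0a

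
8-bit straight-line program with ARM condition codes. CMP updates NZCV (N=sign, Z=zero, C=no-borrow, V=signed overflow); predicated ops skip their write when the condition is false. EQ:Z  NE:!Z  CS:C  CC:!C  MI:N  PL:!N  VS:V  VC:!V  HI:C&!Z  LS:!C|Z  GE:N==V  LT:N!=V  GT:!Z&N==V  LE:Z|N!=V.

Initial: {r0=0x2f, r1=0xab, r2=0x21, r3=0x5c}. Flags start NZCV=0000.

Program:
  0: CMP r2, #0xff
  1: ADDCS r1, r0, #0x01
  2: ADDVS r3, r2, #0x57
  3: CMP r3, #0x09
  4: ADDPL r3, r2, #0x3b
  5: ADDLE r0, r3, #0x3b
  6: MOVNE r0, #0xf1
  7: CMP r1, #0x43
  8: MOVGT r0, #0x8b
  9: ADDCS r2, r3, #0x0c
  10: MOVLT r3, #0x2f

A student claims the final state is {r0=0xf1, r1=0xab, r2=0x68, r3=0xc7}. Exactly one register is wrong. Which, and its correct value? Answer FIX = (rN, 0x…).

[0] flags=0000 → (cmp)
[1] flags=0000 CS?F → skip
[2] flags=0000 VS?F → skip
[3] flags=0010 → (cmp)
[4] flags=0010 PL?T → r3=0x5c
[5] flags=0010 LE?F → skip
[6] flags=0010 NE?T → r0=0xf1
[7] flags=0011 → (cmp)
[8] flags=0011 GT?F → skip
[9] flags=0011 CS?T → r2=0x68
[10] flags=0011 LT?T → r3=0x2f

FIX = (r3, 0x2f)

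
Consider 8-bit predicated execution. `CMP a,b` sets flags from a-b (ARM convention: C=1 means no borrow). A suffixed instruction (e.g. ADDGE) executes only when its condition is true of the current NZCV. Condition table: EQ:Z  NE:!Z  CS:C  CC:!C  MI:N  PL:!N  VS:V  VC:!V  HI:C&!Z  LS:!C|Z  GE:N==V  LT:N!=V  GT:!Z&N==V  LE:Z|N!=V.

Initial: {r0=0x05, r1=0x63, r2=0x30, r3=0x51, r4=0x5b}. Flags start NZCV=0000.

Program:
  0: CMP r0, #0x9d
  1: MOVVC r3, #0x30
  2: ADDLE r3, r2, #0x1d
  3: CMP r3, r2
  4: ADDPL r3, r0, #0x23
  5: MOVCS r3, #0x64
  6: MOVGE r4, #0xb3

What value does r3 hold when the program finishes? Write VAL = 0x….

VAL = 0x64

[0] flags=0000 → (cmp)
[1] flags=0000 VC?T → r3=0x30
[2] flags=0000 LE?F → skip
[3] flags=0110 → (cmp)
[4] flags=0110 PL?T → r3=0x28
[5] flags=0110 CS?T → r3=0x64
[6] flags=0110 GE?T → r4=0xb3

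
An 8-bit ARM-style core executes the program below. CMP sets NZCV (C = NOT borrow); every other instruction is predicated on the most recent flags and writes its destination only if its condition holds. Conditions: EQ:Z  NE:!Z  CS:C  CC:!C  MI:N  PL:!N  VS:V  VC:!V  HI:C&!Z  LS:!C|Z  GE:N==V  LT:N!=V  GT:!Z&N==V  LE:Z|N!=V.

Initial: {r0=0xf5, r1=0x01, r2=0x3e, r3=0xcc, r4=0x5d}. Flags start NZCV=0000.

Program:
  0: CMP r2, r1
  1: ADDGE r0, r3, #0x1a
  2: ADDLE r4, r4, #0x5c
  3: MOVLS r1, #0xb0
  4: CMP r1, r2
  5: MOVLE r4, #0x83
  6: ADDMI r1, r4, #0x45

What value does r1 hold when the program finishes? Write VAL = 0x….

VAL = 0xc8

0: ✓ CMP  NZCV=0010
1: ✓ ADDGE  r0←0xe6
2: · ADDLE
3: · MOVLS
4: ✓ CMP  NZCV=1000
5: ✓ MOVLE  r4←0x83
6: ✓ ADDMI  r1←0xc8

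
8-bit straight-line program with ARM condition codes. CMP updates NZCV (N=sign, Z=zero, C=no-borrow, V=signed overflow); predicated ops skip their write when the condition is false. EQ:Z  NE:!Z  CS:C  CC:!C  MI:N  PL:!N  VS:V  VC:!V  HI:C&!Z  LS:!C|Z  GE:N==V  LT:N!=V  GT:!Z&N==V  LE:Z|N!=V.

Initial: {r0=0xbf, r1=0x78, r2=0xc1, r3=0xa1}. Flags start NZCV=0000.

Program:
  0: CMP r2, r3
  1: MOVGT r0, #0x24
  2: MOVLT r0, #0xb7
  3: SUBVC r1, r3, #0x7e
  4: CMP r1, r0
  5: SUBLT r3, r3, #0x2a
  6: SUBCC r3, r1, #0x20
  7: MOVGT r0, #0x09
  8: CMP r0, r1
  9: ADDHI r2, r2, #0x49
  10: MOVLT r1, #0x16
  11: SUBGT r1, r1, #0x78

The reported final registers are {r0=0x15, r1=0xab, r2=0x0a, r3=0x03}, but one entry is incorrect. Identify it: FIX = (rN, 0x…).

FIX = (r0, 0x24)

0: ✓ CMP  NZCV=0010
1: ✓ MOVGT  r0←0x24
2: · MOVLT
3: ✓ SUBVC  r1←0x23
4: ✓ CMP  NZCV=1000
5: ✓ SUBLT  r3←0x77
6: ✓ SUBCC  r3←0x03
7: · MOVGT
8: ✓ CMP  NZCV=0010
9: ✓ ADDHI  r2←0x0a
10: · MOVLT
11: ✓ SUBGT  r1←0xab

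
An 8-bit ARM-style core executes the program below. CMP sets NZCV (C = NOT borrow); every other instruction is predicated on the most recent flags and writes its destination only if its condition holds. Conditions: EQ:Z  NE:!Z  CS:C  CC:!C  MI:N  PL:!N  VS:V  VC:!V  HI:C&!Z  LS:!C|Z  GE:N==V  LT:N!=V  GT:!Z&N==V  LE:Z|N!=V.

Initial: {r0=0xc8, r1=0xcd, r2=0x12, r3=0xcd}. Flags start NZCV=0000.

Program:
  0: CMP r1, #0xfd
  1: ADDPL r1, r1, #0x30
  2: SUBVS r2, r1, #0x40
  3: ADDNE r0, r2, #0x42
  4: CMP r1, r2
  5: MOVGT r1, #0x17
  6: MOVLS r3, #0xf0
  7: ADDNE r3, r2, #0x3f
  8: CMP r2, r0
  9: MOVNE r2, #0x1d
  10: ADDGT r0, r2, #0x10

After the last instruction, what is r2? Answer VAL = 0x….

[0] flags=1000 → (cmp)
[1] flags=1000 PL?F → skip
[2] flags=1000 VS?F → skip
[3] flags=1000 NE?T → r0=0x54
[4] flags=1010 → (cmp)
[5] flags=1010 GT?F → skip
[6] flags=1010 LS?F → skip
[7] flags=1010 NE?T → r3=0x51
[8] flags=1000 → (cmp)
[9] flags=1000 NE?T → r2=0x1d
[10] flags=1000 GT?F → skip

VAL = 0x1d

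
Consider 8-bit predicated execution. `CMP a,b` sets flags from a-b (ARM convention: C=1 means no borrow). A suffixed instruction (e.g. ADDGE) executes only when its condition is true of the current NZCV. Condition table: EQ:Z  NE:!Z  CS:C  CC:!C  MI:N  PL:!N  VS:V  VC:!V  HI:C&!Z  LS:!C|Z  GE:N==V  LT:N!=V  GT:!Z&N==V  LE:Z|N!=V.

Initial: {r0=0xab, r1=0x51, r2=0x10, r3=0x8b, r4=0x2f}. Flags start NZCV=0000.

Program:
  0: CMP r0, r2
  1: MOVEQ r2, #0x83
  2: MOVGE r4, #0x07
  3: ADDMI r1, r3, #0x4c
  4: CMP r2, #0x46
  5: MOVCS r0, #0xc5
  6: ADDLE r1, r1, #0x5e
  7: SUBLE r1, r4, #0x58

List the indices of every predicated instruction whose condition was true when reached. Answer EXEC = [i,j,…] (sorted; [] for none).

EXEC = [3,6,7]

0: ✓ CMP  NZCV=1010
1: · MOVEQ
2: · MOVGE
3: ✓ ADDMI  r1←0xd7
4: ✓ CMP  NZCV=1000
5: · MOVCS
6: ✓ ADDLE  r1←0x35
7: ✓ SUBLE  r1←0xd7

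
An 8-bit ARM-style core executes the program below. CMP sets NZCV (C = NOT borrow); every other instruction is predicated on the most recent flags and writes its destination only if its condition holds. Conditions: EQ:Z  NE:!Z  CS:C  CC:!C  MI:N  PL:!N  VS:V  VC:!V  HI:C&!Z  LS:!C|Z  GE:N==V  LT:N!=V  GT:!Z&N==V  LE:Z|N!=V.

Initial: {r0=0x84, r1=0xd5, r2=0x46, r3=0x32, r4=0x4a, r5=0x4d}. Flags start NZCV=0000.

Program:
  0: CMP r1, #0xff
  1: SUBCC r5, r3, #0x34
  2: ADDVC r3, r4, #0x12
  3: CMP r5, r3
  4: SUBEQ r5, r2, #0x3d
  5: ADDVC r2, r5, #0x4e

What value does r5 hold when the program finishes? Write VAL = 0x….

0: ✓ CMP  NZCV=1000
1: ✓ SUBCC  r5←0xfe
2: ✓ ADDVC  r3←0x5c
3: ✓ CMP  NZCV=1010
4: · SUBEQ
5: ✓ ADDVC  r2←0x4c

VAL = 0xfe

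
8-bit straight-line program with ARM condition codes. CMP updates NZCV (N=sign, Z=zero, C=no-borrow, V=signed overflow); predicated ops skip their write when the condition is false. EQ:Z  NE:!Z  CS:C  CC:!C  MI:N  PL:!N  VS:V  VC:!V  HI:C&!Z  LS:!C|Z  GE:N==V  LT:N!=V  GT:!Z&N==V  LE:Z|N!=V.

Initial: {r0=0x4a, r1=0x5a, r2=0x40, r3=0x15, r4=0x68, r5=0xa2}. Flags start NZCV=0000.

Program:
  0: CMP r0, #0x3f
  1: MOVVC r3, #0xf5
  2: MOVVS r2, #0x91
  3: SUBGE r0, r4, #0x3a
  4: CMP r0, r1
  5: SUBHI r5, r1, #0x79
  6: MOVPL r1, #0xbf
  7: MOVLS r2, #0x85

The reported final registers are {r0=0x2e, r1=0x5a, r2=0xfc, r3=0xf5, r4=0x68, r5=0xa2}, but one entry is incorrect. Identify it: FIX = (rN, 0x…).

[0] flags=0010 → (cmp)
[1] flags=0010 VC?T → r3=0xf5
[2] flags=0010 VS?F → skip
[3] flags=0010 GE?T → r0=0x2e
[4] flags=1000 → (cmp)
[5] flags=1000 HI?F → skip
[6] flags=1000 PL?F → skip
[7] flags=1000 LS?T → r2=0x85

FIX = (r2, 0x85)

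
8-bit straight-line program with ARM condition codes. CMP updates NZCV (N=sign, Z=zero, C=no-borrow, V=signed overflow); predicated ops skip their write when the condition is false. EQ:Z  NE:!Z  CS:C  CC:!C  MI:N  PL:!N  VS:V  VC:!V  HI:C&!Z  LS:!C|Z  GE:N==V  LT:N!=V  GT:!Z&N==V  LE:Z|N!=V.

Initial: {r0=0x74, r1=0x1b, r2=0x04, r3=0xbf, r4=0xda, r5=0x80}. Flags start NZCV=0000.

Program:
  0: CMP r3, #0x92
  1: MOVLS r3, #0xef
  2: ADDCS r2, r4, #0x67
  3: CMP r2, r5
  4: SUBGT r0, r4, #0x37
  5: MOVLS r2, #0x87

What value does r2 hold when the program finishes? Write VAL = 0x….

VAL = 0x87

0: ✓ CMP  NZCV=0010
1: · MOVLS
2: ✓ ADDCS  r2←0x41
3: ✓ CMP  NZCV=1001
4: ✓ SUBGT  r0←0xa3
5: ✓ MOVLS  r2←0x87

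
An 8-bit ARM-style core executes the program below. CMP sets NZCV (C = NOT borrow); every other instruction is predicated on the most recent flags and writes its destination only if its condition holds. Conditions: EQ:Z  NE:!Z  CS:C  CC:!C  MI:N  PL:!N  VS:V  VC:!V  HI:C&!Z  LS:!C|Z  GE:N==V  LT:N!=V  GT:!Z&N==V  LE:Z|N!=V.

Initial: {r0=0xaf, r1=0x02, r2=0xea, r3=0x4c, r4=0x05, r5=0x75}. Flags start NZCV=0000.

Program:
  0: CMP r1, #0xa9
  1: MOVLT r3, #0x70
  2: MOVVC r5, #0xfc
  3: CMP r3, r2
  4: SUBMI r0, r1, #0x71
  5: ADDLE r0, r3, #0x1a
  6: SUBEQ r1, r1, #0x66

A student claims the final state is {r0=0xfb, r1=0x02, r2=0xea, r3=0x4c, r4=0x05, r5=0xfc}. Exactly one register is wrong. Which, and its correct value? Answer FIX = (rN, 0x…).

[0] flags=0000 → (cmp)
[1] flags=0000 LT?F → skip
[2] flags=0000 VC?T → r5=0xfc
[3] flags=0000 → (cmp)
[4] flags=0000 MI?F → skip
[5] flags=0000 LE?F → skip
[6] flags=0000 EQ?F → skip

FIX = (r0, 0xaf)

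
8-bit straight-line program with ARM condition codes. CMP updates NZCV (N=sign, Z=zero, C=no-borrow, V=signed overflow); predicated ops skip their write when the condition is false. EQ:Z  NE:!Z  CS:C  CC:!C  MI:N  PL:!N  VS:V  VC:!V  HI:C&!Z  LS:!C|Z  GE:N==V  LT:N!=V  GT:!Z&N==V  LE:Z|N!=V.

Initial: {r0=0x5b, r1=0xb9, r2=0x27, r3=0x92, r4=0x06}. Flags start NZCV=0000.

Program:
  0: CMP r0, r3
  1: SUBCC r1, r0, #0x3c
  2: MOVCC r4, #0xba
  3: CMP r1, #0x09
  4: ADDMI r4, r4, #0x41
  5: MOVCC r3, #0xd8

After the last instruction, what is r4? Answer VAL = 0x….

[0] flags=1001 → (cmp)
[1] flags=1001 CC?T → r1=0x1f
[2] flags=1001 CC?T → r4=0xba
[3] flags=0010 → (cmp)
[4] flags=0010 MI?F → skip
[5] flags=0010 CC?F → skip

VAL = 0xba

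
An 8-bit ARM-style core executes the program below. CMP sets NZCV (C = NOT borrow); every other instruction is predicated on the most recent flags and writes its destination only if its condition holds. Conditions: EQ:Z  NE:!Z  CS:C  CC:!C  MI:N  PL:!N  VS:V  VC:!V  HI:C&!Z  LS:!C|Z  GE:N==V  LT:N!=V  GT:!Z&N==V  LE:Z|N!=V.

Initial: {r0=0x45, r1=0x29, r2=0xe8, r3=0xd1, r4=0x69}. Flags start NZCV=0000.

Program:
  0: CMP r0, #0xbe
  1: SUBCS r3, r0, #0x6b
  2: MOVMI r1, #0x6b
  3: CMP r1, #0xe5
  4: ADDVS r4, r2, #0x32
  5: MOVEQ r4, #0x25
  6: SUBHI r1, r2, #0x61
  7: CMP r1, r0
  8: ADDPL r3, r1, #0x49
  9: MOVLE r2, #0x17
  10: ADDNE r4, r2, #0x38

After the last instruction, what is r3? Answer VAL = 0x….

0: ✓ CMP  NZCV=1001
1: · SUBCS
2: ✓ MOVMI  r1←0x6b
3: ✓ CMP  NZCV=1001
4: ✓ ADDVS  r4←0x1a
5: · MOVEQ
6: · SUBHI
7: ✓ CMP  NZCV=0010
8: ✓ ADDPL  r3←0xb4
9: · MOVLE
10: ✓ ADDNE  r4←0x20

VAL = 0xb4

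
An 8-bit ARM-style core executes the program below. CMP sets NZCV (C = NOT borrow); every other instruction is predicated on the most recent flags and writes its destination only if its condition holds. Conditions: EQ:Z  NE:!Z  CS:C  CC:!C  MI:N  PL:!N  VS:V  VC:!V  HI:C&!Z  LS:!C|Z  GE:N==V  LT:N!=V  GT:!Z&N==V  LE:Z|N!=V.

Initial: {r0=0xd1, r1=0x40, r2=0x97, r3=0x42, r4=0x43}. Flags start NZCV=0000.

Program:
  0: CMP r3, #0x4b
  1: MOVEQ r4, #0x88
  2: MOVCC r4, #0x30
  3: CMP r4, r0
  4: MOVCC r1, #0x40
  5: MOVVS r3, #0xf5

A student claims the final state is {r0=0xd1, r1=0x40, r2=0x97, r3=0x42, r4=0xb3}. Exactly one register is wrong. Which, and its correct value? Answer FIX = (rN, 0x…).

FIX = (r4, 0x30)

0: ✓ CMP  NZCV=1000
1: · MOVEQ
2: ✓ MOVCC  r4←0x30
3: ✓ CMP  NZCV=0000
4: ✓ MOVCC  r1←0x40
5: · MOVVS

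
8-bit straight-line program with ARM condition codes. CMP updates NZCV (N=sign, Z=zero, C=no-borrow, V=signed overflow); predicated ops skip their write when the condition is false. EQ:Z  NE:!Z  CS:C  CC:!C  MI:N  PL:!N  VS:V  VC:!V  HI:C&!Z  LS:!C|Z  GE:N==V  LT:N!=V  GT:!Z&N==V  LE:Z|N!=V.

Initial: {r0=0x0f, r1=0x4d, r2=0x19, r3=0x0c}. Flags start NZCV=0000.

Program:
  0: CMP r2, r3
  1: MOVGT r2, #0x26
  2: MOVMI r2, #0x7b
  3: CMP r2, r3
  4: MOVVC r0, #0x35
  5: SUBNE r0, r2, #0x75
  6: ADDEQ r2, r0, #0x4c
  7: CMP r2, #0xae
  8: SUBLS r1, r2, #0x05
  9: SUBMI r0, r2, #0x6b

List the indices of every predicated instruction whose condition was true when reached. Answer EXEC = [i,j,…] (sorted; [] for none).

EXEC = [1,4,5,8]

[0] flags=0010 → (cmp)
[1] flags=0010 GT?T → r2=0x26
[2] flags=0010 MI?F → skip
[3] flags=0010 → (cmp)
[4] flags=0010 VC?T → r0=0x35
[5] flags=0010 NE?T → r0=0xb1
[6] flags=0010 EQ?F → skip
[7] flags=0000 → (cmp)
[8] flags=0000 LS?T → r1=0x21
[9] flags=0000 MI?F → skip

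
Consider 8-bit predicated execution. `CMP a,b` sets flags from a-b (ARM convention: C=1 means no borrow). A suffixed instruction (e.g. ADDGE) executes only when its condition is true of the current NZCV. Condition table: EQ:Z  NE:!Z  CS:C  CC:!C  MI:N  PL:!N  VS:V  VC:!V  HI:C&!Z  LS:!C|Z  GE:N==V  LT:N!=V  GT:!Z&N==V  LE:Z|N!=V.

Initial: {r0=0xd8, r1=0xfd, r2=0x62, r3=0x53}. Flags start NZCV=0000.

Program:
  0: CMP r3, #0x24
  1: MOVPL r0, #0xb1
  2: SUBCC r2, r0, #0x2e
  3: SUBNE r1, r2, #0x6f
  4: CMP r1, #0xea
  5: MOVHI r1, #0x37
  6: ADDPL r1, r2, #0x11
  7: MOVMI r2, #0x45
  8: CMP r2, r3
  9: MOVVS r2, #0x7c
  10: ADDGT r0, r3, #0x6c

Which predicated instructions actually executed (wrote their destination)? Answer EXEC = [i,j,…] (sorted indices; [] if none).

EXEC = [1,3,5,6,10]

0: ✓ CMP  NZCV=0010
1: ✓ MOVPL  r0←0xb1
2: · SUBCC
3: ✓ SUBNE  r1←0xf3
4: ✓ CMP  NZCV=0010
5: ✓ MOVHI  r1←0x37
6: ✓ ADDPL  r1←0x73
7: · MOVMI
8: ✓ CMP  NZCV=0010
9: · MOVVS
10: ✓ ADDGT  r0←0xbf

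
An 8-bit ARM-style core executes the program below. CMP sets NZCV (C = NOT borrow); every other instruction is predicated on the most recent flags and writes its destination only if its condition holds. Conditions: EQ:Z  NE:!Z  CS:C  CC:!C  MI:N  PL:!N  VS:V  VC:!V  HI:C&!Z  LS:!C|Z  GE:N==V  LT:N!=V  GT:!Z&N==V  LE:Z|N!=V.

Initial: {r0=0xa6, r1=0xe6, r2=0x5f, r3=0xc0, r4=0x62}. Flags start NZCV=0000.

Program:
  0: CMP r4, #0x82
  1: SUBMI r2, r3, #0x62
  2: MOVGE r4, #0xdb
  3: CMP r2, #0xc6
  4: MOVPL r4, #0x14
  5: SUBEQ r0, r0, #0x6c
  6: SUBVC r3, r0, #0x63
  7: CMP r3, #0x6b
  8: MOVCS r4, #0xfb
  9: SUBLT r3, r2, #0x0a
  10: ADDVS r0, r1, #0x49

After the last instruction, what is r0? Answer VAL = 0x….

VAL = 0x2f

[0] flags=1001 → (cmp)
[1] flags=1001 MI?T → r2=0x5e
[2] flags=1001 GE?T → r4=0xdb
[3] flags=1001 → (cmp)
[4] flags=1001 PL?F → skip
[5] flags=1001 EQ?F → skip
[6] flags=1001 VC?F → skip
[7] flags=0011 → (cmp)
[8] flags=0011 CS?T → r4=0xfb
[9] flags=0011 LT?T → r3=0x54
[10] flags=0011 VS?T → r0=0x2f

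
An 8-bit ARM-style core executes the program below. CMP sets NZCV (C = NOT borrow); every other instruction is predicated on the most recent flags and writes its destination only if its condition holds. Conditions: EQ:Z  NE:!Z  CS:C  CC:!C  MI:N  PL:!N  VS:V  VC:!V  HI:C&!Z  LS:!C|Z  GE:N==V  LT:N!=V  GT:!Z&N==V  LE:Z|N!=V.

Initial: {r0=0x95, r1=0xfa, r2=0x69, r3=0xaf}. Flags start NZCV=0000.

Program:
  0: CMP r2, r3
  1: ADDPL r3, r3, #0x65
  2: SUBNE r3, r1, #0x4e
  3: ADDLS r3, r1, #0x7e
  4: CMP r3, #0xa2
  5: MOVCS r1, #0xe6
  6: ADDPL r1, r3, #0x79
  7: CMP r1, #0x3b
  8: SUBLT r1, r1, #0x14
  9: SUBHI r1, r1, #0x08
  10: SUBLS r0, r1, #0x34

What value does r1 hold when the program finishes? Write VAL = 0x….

VAL = 0xde

[0] flags=1001 → (cmp)
[1] flags=1001 PL?F → skip
[2] flags=1001 NE?T → r3=0xac
[3] flags=1001 LS?T → r3=0x78
[4] flags=1001 → (cmp)
[5] flags=1001 CS?F → skip
[6] flags=1001 PL?F → skip
[7] flags=1010 → (cmp)
[8] flags=1010 LT?T → r1=0xe6
[9] flags=1010 HI?T → r1=0xde
[10] flags=1010 LS?F → skip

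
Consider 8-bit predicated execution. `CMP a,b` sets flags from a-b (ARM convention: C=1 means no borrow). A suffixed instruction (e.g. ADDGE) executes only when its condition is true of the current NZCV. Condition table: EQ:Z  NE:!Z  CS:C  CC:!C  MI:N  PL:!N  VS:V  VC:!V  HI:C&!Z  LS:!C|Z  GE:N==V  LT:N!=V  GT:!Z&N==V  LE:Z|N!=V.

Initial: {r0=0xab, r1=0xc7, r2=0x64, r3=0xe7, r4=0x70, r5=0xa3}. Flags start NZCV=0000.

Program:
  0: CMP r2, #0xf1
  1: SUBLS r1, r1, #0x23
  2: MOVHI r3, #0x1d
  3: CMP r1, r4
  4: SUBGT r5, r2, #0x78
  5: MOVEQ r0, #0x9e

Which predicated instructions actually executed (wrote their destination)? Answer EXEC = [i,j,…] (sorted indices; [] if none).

[0] flags=0000 → (cmp)
[1] flags=0000 LS?T → r1=0xa4
[2] flags=0000 HI?F → skip
[3] flags=0011 → (cmp)
[4] flags=0011 GT?F → skip
[5] flags=0011 EQ?F → skip

EXEC = [1]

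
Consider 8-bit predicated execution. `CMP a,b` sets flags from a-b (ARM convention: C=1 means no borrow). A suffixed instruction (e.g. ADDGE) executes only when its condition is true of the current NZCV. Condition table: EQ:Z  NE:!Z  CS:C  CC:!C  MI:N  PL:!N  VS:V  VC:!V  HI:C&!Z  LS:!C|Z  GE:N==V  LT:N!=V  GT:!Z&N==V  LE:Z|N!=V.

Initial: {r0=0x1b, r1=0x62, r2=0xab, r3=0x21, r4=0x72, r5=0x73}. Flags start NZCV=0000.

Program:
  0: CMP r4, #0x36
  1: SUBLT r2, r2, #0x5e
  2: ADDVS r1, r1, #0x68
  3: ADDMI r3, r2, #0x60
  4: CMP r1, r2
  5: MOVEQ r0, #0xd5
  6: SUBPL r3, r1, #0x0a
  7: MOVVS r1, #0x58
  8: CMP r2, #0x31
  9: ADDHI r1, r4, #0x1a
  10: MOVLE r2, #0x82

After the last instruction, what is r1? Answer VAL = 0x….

0: ✓ CMP  NZCV=0010
1: · SUBLT
2: · ADDVS
3: · ADDMI
4: ✓ CMP  NZCV=1001
5: · MOVEQ
6: · SUBPL
7: ✓ MOVVS  r1←0x58
8: ✓ CMP  NZCV=0011
9: ✓ ADDHI  r1←0x8c
10: ✓ MOVLE  r2←0x82

VAL = 0x8c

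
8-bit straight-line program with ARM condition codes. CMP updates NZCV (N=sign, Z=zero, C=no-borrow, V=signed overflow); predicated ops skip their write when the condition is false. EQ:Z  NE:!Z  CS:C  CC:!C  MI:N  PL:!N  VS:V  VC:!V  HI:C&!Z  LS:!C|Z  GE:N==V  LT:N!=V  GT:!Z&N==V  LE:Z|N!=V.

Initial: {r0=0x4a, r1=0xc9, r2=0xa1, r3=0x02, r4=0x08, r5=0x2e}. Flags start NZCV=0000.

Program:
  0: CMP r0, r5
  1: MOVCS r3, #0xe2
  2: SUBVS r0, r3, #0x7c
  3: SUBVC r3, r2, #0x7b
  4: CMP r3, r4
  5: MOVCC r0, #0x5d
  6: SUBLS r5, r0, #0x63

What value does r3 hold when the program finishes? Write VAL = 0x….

VAL = 0x26

[0] flags=0010 → (cmp)
[1] flags=0010 CS?T → r3=0xe2
[2] flags=0010 VS?F → skip
[3] flags=0010 VC?T → r3=0x26
[4] flags=0010 → (cmp)
[5] flags=0010 CC?F → skip
[6] flags=0010 LS?F → skip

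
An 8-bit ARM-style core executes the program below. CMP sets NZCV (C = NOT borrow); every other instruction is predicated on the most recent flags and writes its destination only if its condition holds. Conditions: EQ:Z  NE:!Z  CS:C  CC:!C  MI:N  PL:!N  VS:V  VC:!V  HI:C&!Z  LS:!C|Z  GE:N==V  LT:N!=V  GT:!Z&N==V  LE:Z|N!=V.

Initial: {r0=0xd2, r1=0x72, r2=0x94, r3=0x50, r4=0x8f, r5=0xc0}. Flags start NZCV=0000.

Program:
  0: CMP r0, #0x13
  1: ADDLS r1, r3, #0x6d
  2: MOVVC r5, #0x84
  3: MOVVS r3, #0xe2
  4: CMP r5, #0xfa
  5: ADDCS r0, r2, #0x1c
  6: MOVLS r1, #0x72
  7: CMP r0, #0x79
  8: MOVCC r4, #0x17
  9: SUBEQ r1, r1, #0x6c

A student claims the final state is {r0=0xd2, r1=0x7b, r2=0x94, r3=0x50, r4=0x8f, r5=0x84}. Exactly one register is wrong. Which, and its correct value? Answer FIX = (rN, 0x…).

FIX = (r1, 0x72)

[0] flags=1010 → (cmp)
[1] flags=1010 LS?F → skip
[2] flags=1010 VC?T → r5=0x84
[3] flags=1010 VS?F → skip
[4] flags=1000 → (cmp)
[5] flags=1000 CS?F → skip
[6] flags=1000 LS?T → r1=0x72
[7] flags=0011 → (cmp)
[8] flags=0011 CC?F → skip
[9] flags=0011 EQ?F → skip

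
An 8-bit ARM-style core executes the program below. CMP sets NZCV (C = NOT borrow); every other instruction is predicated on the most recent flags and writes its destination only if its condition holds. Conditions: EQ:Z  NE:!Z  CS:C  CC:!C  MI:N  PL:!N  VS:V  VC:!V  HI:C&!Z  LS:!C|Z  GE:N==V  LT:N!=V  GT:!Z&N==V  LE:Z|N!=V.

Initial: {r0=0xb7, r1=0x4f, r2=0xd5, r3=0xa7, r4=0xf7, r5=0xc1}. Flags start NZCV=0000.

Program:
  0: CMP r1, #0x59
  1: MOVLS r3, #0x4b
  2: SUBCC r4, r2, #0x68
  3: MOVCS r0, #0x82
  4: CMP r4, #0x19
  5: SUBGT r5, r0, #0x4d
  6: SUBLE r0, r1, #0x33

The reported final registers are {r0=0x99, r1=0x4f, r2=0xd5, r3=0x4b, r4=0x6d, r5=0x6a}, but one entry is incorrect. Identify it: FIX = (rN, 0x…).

FIX = (r0, 0xb7)

0: ✓ CMP  NZCV=1000
1: ✓ MOVLS  r3←0x4b
2: ✓ SUBCC  r4←0x6d
3: · MOVCS
4: ✓ CMP  NZCV=0010
5: ✓ SUBGT  r5←0x6a
6: · SUBLE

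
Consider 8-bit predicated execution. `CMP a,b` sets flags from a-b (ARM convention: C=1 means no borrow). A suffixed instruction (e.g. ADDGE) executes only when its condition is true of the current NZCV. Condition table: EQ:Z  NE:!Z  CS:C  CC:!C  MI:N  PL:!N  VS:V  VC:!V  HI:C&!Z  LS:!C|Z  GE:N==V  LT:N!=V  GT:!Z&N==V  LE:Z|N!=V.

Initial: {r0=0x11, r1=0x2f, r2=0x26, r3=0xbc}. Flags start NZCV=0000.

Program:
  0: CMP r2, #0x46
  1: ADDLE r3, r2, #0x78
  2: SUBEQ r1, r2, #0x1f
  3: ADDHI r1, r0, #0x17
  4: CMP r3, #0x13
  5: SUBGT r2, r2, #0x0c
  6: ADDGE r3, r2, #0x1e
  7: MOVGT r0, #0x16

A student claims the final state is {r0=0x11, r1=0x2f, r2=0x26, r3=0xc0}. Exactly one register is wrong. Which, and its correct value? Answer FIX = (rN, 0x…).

FIX = (r3, 0x9e)

0: ✓ CMP  NZCV=1000
1: ✓ ADDLE  r3←0x9e
2: · SUBEQ
3: · ADDHI
4: ✓ CMP  NZCV=1010
5: · SUBGT
6: · ADDGE
7: · MOVGT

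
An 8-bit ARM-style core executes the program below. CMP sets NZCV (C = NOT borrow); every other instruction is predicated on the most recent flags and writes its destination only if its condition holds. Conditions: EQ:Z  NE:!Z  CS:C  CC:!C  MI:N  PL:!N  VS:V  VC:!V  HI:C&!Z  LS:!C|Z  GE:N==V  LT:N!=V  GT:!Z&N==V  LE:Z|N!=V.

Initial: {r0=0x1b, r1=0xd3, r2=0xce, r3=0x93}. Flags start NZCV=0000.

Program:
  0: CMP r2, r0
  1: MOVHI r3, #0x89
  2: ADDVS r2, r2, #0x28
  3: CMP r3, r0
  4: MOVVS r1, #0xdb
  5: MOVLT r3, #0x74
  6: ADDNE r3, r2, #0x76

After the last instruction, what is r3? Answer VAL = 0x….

[0] flags=1010 → (cmp)
[1] flags=1010 HI?T → r3=0x89
[2] flags=1010 VS?F → skip
[3] flags=0011 → (cmp)
[4] flags=0011 VS?T → r1=0xdb
[5] flags=0011 LT?T → r3=0x74
[6] flags=0011 NE?T → r3=0x44

VAL = 0x44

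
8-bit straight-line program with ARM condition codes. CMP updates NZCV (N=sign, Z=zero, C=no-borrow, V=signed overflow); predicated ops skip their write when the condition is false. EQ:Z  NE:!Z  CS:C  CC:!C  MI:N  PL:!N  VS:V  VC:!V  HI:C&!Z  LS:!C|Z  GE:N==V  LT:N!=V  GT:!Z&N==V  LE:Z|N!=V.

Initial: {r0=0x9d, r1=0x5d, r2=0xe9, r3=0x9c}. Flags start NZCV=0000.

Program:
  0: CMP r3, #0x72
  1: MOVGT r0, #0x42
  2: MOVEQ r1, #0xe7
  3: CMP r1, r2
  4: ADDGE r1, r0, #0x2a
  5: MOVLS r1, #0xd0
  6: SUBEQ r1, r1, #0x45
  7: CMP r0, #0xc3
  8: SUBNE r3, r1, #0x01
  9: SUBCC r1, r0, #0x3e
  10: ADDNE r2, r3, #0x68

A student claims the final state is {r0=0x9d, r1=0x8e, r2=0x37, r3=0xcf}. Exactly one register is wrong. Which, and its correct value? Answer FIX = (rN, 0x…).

FIX = (r1, 0x5f)

[0] flags=0011 → (cmp)
[1] flags=0011 GT?F → skip
[2] flags=0011 EQ?F → skip
[3] flags=0000 → (cmp)
[4] flags=0000 GE?T → r1=0xc7
[5] flags=0000 LS?T → r1=0xd0
[6] flags=0000 EQ?F → skip
[7] flags=1000 → (cmp)
[8] flags=1000 NE?T → r3=0xcf
[9] flags=1000 CC?T → r1=0x5f
[10] flags=1000 NE?T → r2=0x37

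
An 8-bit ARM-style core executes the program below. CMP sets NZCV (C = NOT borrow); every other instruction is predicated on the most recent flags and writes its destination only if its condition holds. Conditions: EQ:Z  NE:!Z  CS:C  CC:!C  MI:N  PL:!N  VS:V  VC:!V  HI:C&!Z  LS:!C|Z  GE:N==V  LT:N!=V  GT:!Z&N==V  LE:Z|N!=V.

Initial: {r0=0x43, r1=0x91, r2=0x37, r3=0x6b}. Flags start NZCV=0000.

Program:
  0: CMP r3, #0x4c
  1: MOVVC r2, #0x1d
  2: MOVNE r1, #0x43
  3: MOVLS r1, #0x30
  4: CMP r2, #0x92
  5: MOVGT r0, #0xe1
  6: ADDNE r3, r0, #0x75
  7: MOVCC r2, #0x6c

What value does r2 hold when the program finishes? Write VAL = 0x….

0: ✓ CMP  NZCV=0010
1: ✓ MOVVC  r2←0x1d
2: ✓ MOVNE  r1←0x43
3: · MOVLS
4: ✓ CMP  NZCV=1001
5: ✓ MOVGT  r0←0xe1
6: ✓ ADDNE  r3←0x56
7: ✓ MOVCC  r2←0x6c

VAL = 0x6c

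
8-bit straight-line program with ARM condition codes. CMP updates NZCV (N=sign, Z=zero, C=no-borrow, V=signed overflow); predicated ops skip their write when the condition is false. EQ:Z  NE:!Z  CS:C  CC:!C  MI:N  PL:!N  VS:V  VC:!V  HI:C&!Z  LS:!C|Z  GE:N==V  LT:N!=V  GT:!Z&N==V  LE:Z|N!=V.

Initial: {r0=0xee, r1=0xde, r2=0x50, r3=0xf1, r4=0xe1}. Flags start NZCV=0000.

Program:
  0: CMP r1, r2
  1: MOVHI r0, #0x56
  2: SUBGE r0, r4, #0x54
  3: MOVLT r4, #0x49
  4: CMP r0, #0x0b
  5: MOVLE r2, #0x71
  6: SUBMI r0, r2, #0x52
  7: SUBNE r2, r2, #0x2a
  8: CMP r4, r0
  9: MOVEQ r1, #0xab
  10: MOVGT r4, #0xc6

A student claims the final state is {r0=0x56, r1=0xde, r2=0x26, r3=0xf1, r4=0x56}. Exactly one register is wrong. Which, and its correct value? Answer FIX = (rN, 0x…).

[0] flags=1010 → (cmp)
[1] flags=1010 HI?T → r0=0x56
[2] flags=1010 GE?F → skip
[3] flags=1010 LT?T → r4=0x49
[4] flags=0010 → (cmp)
[5] flags=0010 LE?F → skip
[6] flags=0010 MI?F → skip
[7] flags=0010 NE?T → r2=0x26
[8] flags=1000 → (cmp)
[9] flags=1000 EQ?F → skip
[10] flags=1000 GT?F → skip

FIX = (r4, 0x49)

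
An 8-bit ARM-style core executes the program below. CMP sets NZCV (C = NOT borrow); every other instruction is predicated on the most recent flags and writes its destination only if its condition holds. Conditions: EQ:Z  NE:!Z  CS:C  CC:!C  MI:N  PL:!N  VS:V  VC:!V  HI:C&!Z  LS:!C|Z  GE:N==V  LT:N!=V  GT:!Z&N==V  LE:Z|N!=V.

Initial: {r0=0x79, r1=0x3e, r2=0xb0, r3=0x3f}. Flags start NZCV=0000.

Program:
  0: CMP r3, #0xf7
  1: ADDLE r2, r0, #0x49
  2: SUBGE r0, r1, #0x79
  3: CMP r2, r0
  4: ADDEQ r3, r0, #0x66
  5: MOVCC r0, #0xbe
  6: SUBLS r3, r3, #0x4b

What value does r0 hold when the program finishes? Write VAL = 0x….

VAL = 0xbe

[0] flags=0000 → (cmp)
[1] flags=0000 LE?F → skip
[2] flags=0000 GE?T → r0=0xc5
[3] flags=1000 → (cmp)
[4] flags=1000 EQ?F → skip
[5] flags=1000 CC?T → r0=0xbe
[6] flags=1000 LS?T → r3=0xf4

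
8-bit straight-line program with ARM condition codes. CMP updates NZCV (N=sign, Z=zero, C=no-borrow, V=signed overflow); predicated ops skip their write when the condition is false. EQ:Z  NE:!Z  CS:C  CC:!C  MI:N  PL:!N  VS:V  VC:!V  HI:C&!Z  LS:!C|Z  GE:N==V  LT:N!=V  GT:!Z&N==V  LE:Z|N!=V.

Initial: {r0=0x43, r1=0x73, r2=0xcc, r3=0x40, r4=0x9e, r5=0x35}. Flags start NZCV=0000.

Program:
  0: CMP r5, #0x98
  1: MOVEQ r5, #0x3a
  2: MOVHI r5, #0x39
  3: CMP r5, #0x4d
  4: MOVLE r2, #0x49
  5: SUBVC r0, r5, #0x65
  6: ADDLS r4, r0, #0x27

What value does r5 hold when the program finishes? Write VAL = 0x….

VAL = 0x35

0: ✓ CMP  NZCV=1001
1: · MOVEQ
2: · MOVHI
3: ✓ CMP  NZCV=1000
4: ✓ MOVLE  r2←0x49
5: ✓ SUBVC  r0←0xd0
6: ✓ ADDLS  r4←0xf7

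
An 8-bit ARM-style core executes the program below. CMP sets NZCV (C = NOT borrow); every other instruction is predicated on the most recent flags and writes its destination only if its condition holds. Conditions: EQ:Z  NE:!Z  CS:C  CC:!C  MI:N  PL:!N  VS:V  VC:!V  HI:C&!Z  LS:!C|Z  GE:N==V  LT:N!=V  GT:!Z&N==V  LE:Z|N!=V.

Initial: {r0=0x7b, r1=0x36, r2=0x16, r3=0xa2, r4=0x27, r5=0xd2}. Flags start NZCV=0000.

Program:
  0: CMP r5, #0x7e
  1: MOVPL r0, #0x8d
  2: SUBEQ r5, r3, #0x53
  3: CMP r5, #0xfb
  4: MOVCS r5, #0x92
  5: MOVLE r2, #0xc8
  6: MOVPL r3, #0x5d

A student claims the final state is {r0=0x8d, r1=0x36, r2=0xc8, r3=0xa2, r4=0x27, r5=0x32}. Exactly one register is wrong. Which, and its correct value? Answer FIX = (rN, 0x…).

FIX = (r5, 0xd2)

0: ✓ CMP  NZCV=0011
1: ✓ MOVPL  r0←0x8d
2: · SUBEQ
3: ✓ CMP  NZCV=1000
4: · MOVCS
5: ✓ MOVLE  r2←0xc8
6: · MOVPL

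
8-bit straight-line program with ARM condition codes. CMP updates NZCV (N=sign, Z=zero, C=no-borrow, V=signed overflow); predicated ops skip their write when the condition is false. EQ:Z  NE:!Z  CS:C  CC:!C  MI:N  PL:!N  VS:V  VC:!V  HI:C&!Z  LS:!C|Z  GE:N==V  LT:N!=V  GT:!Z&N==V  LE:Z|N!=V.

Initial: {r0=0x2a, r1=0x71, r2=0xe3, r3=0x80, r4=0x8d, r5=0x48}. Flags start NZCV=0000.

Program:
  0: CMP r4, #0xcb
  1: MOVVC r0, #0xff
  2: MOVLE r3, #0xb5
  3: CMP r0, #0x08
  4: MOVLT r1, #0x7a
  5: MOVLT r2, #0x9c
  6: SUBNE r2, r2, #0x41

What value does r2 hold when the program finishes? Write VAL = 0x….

0: ✓ CMP  NZCV=1000
1: ✓ MOVVC  r0←0xff
2: ✓ MOVLE  r3←0xb5
3: ✓ CMP  NZCV=1010
4: ✓ MOVLT  r1←0x7a
5: ✓ MOVLT  r2←0x9c
6: ✓ SUBNE  r2←0x5b

VAL = 0x5b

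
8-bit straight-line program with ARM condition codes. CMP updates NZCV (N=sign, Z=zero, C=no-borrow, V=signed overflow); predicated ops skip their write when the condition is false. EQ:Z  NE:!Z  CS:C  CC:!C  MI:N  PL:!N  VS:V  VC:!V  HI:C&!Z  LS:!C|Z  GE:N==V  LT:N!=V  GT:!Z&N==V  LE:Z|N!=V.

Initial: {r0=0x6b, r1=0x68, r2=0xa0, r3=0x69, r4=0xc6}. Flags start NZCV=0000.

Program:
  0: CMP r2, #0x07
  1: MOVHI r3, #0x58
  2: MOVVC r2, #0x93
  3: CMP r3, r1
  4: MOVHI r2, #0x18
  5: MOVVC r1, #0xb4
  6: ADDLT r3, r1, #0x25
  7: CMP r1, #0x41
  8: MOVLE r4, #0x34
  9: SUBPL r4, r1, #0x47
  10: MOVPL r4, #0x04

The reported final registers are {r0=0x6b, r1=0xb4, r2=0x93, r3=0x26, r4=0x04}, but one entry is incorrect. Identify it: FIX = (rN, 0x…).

[0] flags=1010 → (cmp)
[1] flags=1010 HI?T → r3=0x58
[2] flags=1010 VC?T → r2=0x93
[3] flags=1000 → (cmp)
[4] flags=1000 HI?F → skip
[5] flags=1000 VC?T → r1=0xb4
[6] flags=1000 LT?T → r3=0xd9
[7] flags=0011 → (cmp)
[8] flags=0011 LE?T → r4=0x34
[9] flags=0011 PL?T → r4=0x6d
[10] flags=0011 PL?T → r4=0x04

FIX = (r3, 0xd9)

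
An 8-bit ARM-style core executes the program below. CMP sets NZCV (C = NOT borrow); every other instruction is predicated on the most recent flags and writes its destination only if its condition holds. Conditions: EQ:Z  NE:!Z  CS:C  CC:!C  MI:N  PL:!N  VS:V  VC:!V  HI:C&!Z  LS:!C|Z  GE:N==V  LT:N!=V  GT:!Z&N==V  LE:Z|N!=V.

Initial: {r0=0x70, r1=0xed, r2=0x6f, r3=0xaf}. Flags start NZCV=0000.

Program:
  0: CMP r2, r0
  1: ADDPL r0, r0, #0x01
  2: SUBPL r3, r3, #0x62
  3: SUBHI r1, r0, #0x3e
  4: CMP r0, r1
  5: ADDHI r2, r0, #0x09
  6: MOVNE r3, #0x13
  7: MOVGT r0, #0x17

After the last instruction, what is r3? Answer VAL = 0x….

[0] flags=1000 → (cmp)
[1] flags=1000 PL?F → skip
[2] flags=1000 PL?F → skip
[3] flags=1000 HI?F → skip
[4] flags=1001 → (cmp)
[5] flags=1001 HI?F → skip
[6] flags=1001 NE?T → r3=0x13
[7] flags=1001 GT?T → r0=0x17

VAL = 0x13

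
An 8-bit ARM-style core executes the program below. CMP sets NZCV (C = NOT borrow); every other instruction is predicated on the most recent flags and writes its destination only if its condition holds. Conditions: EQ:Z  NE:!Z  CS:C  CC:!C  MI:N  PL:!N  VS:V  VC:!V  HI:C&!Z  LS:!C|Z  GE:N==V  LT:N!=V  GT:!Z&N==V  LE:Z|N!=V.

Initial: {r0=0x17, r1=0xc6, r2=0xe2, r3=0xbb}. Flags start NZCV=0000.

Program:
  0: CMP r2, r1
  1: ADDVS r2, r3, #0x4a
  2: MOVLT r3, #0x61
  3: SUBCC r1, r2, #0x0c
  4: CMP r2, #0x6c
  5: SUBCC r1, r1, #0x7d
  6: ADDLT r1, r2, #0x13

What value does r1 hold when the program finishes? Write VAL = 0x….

VAL = 0xf5

0: ✓ CMP  NZCV=0010
1: · ADDVS
2: · MOVLT
3: · SUBCC
4: ✓ CMP  NZCV=0011
5: · SUBCC
6: ✓ ADDLT  r1←0xf5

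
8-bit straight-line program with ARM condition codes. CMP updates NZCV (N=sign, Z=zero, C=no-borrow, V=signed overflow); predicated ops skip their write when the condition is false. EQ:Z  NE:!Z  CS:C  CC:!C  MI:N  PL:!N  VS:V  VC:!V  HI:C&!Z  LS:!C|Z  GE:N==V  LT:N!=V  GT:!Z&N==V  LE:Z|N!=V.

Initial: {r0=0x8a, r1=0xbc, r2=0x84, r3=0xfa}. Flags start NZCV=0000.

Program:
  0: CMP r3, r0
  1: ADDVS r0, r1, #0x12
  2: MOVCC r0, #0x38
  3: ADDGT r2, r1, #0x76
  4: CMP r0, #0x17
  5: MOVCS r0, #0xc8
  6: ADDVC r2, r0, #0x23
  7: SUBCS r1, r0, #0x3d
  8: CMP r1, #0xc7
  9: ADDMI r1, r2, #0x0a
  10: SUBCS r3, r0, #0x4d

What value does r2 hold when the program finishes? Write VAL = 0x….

VAL = 0x32

0: ✓ CMP  NZCV=0010
1: · ADDVS
2: · MOVCC
3: ✓ ADDGT  r2←0x32
4: ✓ CMP  NZCV=0011
5: ✓ MOVCS  r0←0xc8
6: · ADDVC
7: ✓ SUBCS  r1←0x8b
8: ✓ CMP  NZCV=1000
9: ✓ ADDMI  r1←0x3c
10: · SUBCS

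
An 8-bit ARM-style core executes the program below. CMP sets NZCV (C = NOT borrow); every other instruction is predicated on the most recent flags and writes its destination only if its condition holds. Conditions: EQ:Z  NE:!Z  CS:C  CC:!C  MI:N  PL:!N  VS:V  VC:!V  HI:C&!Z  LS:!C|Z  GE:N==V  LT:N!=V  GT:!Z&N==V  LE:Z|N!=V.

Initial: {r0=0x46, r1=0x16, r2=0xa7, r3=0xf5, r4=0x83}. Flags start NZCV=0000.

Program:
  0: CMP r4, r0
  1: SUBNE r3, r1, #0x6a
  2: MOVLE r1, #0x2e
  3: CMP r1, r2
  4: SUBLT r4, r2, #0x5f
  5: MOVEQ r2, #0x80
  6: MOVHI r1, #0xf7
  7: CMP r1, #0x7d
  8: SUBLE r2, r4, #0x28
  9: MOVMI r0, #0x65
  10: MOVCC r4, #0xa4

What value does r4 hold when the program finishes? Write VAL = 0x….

VAL = 0xa4

0: ✓ CMP  NZCV=0011
1: ✓ SUBNE  r3←0xac
2: ✓ MOVLE  r1←0x2e
3: ✓ CMP  NZCV=1001
4: · SUBLT
5: · MOVEQ
6: · MOVHI
7: ✓ CMP  NZCV=1000
8: ✓ SUBLE  r2←0x5b
9: ✓ MOVMI  r0←0x65
10: ✓ MOVCC  r4←0xa4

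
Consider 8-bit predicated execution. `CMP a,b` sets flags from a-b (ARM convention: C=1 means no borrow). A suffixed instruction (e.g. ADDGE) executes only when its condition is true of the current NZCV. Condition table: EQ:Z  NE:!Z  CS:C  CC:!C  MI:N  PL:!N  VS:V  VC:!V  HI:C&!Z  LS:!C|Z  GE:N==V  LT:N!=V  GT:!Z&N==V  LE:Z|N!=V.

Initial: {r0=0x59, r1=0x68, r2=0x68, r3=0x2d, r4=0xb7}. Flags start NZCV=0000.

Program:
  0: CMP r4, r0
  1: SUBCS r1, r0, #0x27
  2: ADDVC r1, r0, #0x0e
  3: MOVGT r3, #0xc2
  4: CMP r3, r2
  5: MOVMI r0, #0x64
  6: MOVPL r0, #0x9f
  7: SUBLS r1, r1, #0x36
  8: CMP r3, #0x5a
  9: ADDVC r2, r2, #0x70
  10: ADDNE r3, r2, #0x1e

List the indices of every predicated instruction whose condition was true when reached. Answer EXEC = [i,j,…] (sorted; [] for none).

EXEC = [1,5,7,9,10]

0: ✓ CMP  NZCV=0011
1: ✓ SUBCS  r1←0x32
2: · ADDVC
3: · MOVGT
4: ✓ CMP  NZCV=1000
5: ✓ MOVMI  r0←0x64
6: · MOVPL
7: ✓ SUBLS  r1←0xfc
8: ✓ CMP  NZCV=1000
9: ✓ ADDVC  r2←0xd8
10: ✓ ADDNE  r3←0xf6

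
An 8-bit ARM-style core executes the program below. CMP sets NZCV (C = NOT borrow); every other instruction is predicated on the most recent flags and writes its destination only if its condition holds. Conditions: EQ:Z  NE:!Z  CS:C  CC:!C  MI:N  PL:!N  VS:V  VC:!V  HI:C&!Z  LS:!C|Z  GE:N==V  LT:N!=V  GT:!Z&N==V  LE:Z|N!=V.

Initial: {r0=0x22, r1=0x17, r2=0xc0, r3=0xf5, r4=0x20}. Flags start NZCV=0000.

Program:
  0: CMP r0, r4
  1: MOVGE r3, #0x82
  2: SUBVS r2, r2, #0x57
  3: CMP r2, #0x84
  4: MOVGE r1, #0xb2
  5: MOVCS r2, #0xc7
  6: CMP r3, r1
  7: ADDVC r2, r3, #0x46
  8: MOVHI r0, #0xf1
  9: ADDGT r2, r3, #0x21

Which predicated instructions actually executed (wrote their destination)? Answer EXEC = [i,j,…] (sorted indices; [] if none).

[0] flags=0010 → (cmp)
[1] flags=0010 GE?T → r3=0x82
[2] flags=0010 VS?F → skip
[3] flags=0010 → (cmp)
[4] flags=0010 GE?T → r1=0xb2
[5] flags=0010 CS?T → r2=0xc7
[6] flags=1000 → (cmp)
[7] flags=1000 VC?T → r2=0xc8
[8] flags=1000 HI?F → skip
[9] flags=1000 GT?F → skip

EXEC = [1,4,5,7]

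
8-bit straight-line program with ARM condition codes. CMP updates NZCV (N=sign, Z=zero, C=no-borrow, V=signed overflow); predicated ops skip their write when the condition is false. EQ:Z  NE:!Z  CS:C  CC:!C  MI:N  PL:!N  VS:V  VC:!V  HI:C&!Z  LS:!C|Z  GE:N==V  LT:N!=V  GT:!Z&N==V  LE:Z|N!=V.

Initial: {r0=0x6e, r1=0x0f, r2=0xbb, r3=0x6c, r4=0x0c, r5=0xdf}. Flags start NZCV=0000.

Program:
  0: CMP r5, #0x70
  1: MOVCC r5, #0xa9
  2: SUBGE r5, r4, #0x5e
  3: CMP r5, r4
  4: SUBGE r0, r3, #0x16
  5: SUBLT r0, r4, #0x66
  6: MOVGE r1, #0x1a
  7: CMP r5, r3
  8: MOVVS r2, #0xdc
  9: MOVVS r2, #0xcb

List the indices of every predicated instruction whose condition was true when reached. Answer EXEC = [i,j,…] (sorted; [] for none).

EXEC = [5,8,9]

[0] flags=0011 → (cmp)
[1] flags=0011 CC?F → skip
[2] flags=0011 GE?F → skip
[3] flags=1010 → (cmp)
[4] flags=1010 GE?F → skip
[5] flags=1010 LT?T → r0=0xa6
[6] flags=1010 GE?F → skip
[7] flags=0011 → (cmp)
[8] flags=0011 VS?T → r2=0xdc
[9] flags=0011 VS?T → r2=0xcb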